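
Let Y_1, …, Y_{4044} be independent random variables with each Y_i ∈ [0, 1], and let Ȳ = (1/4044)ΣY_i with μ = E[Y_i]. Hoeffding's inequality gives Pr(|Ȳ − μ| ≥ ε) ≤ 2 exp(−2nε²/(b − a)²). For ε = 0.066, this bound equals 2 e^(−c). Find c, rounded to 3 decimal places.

35.231

c = 2nε²/(b − a)² = 2·4044·0.066² / 1² = 35.2313.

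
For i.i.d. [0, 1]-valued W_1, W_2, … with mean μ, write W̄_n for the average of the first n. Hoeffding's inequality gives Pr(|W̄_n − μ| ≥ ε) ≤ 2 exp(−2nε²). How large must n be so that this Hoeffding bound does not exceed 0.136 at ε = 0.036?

Require 2·exp(−2nε²) ≤ 0.136, i.e. 2nε² ≥ ln(2/0.136) = 2.688248.
So n ≥ 2.688248 / (2·0.036²) = 1037.133.
The smallest integer n is 1038.

1038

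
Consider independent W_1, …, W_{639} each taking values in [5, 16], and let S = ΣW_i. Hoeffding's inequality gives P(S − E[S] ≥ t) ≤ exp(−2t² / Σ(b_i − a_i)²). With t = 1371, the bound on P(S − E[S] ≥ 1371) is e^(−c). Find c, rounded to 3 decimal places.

Σ(b_i − a_i)² = 639·(11)² = 77319.
c = 2t²/77319 = 2·1371²/77319 = 48.6204.

48.620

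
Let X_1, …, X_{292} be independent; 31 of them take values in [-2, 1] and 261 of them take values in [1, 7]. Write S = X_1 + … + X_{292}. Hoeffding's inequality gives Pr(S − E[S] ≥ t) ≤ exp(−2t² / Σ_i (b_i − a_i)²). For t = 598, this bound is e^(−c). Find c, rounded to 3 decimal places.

Σ(b_i − a_i)² = 31·3² + 261·6² = 9675.
c = 2t² / 9675 = 2·598² / 9675 = 73.9233.

73.923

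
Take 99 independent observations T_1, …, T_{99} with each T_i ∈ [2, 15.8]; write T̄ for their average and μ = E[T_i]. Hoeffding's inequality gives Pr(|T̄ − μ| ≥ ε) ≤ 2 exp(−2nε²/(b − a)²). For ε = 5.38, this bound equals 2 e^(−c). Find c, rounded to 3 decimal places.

c = 2nε²/(b − a)² = 2·99·5.38² / 13.8² = 30.0934.

30.093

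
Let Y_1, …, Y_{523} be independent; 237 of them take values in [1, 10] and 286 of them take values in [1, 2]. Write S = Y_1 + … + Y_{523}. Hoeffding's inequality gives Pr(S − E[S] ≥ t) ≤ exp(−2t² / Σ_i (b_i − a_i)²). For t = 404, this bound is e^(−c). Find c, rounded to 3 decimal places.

16.755

Σ(b_i − a_i)² = 237·9² + 286·1² = 19483.
c = 2t² / 19483 = 2·404² / 19483 = 16.7547.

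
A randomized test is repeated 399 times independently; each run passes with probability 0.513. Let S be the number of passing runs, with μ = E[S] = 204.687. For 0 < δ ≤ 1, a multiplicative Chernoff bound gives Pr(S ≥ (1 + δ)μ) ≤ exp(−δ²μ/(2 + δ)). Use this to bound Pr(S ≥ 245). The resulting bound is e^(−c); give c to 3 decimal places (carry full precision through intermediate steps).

Write 245 = (1 + δ)μ, so δ = 245/204.687 − 1 = 0.1969495…
Then the exponent is δ²μ/(2 + δ) = (245 − μ)² / (μ·(2 + δ)) = 3.613931.

3.614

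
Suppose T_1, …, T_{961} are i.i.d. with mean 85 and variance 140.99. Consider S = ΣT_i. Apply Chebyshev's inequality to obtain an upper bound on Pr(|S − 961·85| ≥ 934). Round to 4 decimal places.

Var(S) = n·Var(T_i) = 961·140.99 = 135491.39.
Chebyshev: Pr(|S − 961·85| ≥ 934) ≤ Var(S)/934² = 135491.39/872356 = 0.1553.

0.1553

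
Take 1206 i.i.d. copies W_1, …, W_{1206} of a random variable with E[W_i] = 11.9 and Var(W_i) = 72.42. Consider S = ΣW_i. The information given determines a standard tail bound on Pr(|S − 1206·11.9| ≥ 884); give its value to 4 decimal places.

0.1118

With mean and variance of each term known, Chebyshev's inequality bounds the deviation of the sum (or sample mean).
Var(S) = n·Var(W_i) = 1206·72.42 = 87338.52.
Chebyshev: Pr(|S − 1206·11.9| ≥ 884) ≤ Var(S)/884² = 87338.52/781456 = 0.1118.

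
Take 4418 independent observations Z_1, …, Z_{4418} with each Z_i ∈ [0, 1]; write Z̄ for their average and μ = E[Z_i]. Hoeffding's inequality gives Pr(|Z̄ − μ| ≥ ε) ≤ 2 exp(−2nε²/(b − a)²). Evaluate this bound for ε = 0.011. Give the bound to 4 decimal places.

0.6866

Exponent: 2nε²/(b − a)² = 2·4418·0.011² / 1² = 1.06916.
Bound = 2·exp(−1.06916) = 0.68660.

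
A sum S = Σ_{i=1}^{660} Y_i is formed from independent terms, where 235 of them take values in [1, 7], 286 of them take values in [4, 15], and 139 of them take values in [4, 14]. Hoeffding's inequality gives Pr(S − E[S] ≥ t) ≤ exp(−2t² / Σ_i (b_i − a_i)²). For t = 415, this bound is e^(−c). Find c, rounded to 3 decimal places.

6.047

Σ(b_i − a_i)² = 235·6² + 286·11² + 139·10² = 56966.
c = 2t² / 56966 = 2·415² / 56966 = 6.0466.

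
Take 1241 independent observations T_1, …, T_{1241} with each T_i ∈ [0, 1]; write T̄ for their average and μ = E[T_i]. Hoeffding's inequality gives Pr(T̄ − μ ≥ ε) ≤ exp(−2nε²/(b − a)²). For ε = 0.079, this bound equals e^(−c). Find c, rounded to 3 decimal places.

15.490

c = 2nε²/(b − a)² = 2·1241·0.079² / 1² = 15.4902.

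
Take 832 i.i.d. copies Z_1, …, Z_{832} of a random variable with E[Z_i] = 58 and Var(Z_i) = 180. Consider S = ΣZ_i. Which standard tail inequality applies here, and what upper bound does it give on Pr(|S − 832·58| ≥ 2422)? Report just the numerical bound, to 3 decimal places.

0.026

With mean and variance of each term known, Chebyshev's inequality bounds the deviation of the sum (or sample mean).
Var(S) = n·Var(Z_i) = 832·180 = 149760.
Chebyshev: Pr(|S − 832·58| ≥ 2422) ≤ Var(S)/2422² = 149760/5866084 = 0.0255.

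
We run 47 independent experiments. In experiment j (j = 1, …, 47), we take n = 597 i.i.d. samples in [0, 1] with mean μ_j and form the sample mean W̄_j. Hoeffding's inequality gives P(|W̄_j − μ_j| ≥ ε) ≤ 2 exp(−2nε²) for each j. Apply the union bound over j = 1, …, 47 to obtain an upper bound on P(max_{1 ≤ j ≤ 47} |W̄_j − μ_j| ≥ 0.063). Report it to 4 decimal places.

0.8223

Per-experiment Hoeffding bound: 2·exp(−2·597·0.063²) = 2·exp(−4.73899) = 0.017495.
Union bound over 47 events: 47·0.017495 = 0.82227.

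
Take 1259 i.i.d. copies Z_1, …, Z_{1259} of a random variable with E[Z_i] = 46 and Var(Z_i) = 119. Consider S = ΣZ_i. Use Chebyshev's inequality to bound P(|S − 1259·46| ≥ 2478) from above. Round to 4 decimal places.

Var(S) = n·Var(Z_i) = 1259·119 = 149821.
Chebyshev: P(|S − 1259·46| ≥ 2478) ≤ Var(S)/2478² = 149821/6140484 = 0.0244.

0.0244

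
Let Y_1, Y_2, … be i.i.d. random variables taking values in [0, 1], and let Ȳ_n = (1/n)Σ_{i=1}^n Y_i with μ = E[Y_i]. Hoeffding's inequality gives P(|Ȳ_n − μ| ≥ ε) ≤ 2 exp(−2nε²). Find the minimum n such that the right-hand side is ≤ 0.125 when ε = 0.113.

Require 2·exp(−2nε²) ≤ 0.125, i.e. 2nε² ≥ ln(2/0.125) = 2.772589.
So n ≥ 2.772589 / (2·0.113²) = 108.567.
The smallest integer n is 109.

109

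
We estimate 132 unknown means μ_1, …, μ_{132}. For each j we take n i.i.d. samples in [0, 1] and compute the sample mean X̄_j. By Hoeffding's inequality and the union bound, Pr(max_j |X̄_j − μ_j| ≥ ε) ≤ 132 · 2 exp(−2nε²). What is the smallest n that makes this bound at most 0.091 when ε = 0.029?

Need 2·132·exp(−2nε²) ≤ 0.091, i.e. exp(−2nε²) ≤ 0.091/264.
So 2nε² ≥ ln(264/0.091) = 7.972845.
Hence n ≥ 7.972845/(2·0.029²) = 4740.098.
The smallest integer n is 4741.

4741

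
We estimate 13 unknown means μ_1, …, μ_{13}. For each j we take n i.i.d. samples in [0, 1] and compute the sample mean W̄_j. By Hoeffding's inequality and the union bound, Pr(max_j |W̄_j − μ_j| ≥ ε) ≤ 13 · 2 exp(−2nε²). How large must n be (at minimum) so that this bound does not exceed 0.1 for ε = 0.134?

Need 2·13·exp(−2nε²) ≤ 0.1, i.e. exp(−2nε²) ≤ 0.1/26.
So 2nε² ≥ ln(26/0.1) = 5.560682.
Hence n ≥ 5.560682/(2·0.134²) = 154.842.
The smallest integer n is 155.

155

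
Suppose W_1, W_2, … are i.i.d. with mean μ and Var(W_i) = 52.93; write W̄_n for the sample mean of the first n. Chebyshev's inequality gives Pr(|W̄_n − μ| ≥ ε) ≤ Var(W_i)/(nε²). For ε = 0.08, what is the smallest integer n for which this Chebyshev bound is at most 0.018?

459462

Require 52.93/(n·0.08²) ≤ 0.018, i.e. n ≥ 52.93/(0.018·0.08²) = 459461.806.
The smallest integer n is 459462.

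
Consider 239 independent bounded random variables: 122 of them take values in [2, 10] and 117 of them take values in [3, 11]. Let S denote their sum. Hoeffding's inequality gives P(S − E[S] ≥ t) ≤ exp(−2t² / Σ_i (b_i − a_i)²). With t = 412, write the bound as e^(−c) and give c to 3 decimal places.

Σ(b_i − a_i)² = 122·8² + 117·8² = 15296.
c = 2t² / 15296 = 2·412² / 15296 = 22.1946.

22.195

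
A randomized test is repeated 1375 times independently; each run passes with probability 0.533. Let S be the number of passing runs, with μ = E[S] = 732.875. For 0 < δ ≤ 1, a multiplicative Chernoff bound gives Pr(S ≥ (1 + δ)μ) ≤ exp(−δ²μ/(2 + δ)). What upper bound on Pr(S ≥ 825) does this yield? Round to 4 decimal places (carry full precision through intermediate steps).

Write 825 = (1 + δ)μ, so δ = 825/732.875 − 1 = 0.1257036…
Then the exponent is δ²μ/(2 + δ) = (825 − μ)² / (μ·(2 + δ)) = 5.447816.
Bound = exp(−5.447816) = 0.00431.

0.0043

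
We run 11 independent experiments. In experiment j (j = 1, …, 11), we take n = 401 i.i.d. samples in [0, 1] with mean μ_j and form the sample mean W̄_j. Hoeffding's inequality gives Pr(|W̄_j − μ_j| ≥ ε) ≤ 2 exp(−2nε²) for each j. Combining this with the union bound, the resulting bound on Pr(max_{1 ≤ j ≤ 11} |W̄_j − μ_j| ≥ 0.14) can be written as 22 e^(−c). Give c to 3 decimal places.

15.719

Union bound over the 11 events: Pr(max_{1 ≤ j ≤ 11} |W̄_j − μ_j| ≥ 0.14) ≤ 11·2·exp(−2nε²) = 22 exp(−2·401·0.14²).
So c = 2·401·0.14² = 15.7192.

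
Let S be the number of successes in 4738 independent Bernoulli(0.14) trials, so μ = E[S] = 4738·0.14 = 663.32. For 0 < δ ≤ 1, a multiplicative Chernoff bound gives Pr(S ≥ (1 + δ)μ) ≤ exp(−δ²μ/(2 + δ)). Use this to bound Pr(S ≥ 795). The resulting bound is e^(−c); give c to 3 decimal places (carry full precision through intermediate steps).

11.890

Write 795 = (1 + δ)μ, so δ = 795/663.32 − 1 = 0.1985166…
Then the exponent is δ²μ/(2 + δ) = (795 − μ)² / (μ·(2 + δ)) = 11.890135.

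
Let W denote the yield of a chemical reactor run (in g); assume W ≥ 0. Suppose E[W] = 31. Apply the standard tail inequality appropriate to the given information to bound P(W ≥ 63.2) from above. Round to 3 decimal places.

Only the mean of a non-negative variable is known, so Markov's inequality is the applicable tail bound.
Markov's inequality: for a non-negative random variable, P(W ≥ a) ≤ E[W]/a.
Here E[W] = 31 and a = 63.2, so the bound is 31/63.2 = 0.4905.

0.491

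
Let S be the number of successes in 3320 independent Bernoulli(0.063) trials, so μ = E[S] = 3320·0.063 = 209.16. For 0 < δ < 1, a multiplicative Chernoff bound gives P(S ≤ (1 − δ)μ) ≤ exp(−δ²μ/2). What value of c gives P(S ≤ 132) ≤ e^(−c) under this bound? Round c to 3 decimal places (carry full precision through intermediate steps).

Write 132 = (1 − δ)μ, so δ = 1 − 132/209.16 = 0.3689042…
Then the exponent is δ²μ/2 = (μ − 132)²/(2μ) = 14.232324.

14.232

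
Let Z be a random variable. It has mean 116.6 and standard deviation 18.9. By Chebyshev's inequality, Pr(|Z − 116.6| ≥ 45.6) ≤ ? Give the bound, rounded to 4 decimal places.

Chebyshev: Pr(|Z − μ| ≥ t) ≤ Var(Z)/t².
Var(Z) = σ² = 18.9² = 357.21.
Bound = 357.21 / 2079.36 = 0.1718.

0.1718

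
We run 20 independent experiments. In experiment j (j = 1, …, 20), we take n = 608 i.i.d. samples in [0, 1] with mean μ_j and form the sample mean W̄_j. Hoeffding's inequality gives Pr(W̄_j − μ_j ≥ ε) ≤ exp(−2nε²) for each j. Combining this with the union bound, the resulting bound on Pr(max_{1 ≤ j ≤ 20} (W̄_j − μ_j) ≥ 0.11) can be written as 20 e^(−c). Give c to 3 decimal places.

Union bound over the 20 events: Pr(max_{1 ≤ j ≤ 20} (W̄_j − μ_j) ≥ 0.11) ≤ 20·exp(−2nε²) = 20 exp(−2·608·0.11²).
So c = 2·608·0.11² = 14.7136.

14.714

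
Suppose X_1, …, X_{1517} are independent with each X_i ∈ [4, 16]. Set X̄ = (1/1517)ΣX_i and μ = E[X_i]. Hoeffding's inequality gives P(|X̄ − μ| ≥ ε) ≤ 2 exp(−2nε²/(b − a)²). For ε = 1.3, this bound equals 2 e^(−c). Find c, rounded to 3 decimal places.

c = 2nε²/(b − a)² = 2·1517·1.3² / 12² = 35.6074.

35.607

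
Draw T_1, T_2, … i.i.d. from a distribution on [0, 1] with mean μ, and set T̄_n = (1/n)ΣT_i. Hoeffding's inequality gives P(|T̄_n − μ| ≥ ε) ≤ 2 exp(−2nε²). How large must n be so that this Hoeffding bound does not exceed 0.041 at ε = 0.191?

Require 2·exp(−2nε²) ≤ 0.041, i.e. 2nε² ≥ ln(2/0.041) = 3.887330.
So n ≥ 3.887330 / (2·0.191²) = 53.279.
The smallest integer n is 54.

54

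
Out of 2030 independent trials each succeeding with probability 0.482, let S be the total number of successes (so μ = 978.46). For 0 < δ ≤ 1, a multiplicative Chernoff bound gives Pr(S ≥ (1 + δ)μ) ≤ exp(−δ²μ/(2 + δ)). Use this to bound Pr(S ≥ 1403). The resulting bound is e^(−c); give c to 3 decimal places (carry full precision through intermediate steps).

75.682

Write 1403 = (1 + δ)μ, so δ = 1403/978.46 − 1 = 0.4338859…
Then the exponent is δ²μ/(2 + δ) = (1403 − μ)² / (μ·(2 + δ)) = 75.682233.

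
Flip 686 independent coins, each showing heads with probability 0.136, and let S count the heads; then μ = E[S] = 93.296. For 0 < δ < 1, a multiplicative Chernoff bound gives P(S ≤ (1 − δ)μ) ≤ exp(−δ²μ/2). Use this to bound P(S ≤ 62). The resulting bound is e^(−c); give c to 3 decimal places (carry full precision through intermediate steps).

5.249

Write 62 = (1 − δ)μ, so δ = 1 − 62/93.296 = 0.3354485…
Then the exponent is δ²μ/2 = (μ − 62)²/(2μ) = 5.249098.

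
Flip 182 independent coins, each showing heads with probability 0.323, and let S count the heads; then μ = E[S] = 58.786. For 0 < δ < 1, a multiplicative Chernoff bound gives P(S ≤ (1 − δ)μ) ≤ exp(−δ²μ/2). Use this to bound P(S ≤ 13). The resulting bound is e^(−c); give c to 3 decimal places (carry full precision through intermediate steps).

17.830

Write 13 = (1 − δ)μ, so δ = 1 − 13/58.786 = 0.7788589…
Then the exponent is δ²μ/2 = (μ − 13)²/(2μ) = 17.830417.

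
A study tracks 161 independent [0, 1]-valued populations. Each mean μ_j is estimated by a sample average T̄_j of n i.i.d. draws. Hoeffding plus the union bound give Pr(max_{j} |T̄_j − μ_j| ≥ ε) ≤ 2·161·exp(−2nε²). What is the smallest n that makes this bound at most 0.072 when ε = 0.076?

728

Need 2·161·exp(−2nε²) ≤ 0.072, i.e. exp(−2nε²) ≤ 0.072/322.
So 2nε² ≥ ln(322/0.072) = 8.405641.
Hence n ≥ 8.405641/(2·0.076²) = 727.635.
The smallest integer n is 728.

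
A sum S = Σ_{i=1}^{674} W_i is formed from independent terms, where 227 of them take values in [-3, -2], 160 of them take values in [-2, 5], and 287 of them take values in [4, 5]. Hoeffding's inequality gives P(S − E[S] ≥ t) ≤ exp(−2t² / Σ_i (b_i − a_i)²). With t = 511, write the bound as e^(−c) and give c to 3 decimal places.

62.514

Σ(b_i − a_i)² = 227·1² + 160·7² + 287·1² = 8354.
c = 2t² / 8354 = 2·511² / 8354 = 62.5140.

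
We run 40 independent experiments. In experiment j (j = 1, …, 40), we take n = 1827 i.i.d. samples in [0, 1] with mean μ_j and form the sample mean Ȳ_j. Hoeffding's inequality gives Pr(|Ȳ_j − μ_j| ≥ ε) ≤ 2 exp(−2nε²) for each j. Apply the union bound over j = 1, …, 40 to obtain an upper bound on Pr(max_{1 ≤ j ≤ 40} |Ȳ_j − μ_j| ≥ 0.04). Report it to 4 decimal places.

0.2312

Per-experiment Hoeffding bound: 2·exp(−2·1827·0.04²) = 2·exp(−5.84640) = 0.0057806.
Union bound over 40 events: 40·0.0057806 = 0.23122.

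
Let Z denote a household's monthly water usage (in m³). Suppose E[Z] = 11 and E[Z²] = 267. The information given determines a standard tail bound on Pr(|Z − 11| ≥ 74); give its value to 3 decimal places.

0.027

The first two moments determine the variance, so Chebyshev's inequality is the sharpest standard bound available.
Var(Z) = E[Z²] − (E[Z])² = 267 − 121 = 146.
Chebyshev's inequality: Pr(|Z − μ| ≥ t) ≤ Var(Z)/t² = 146/5476 = 0.0267.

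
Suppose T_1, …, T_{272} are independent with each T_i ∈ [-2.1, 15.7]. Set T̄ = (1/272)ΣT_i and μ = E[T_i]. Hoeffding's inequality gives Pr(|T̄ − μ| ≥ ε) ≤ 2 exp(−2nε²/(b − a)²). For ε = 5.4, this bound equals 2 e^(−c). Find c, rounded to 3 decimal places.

c = 2nε²/(b − a)² = 2·272·5.4² / 17.8² = 50.0664.

50.066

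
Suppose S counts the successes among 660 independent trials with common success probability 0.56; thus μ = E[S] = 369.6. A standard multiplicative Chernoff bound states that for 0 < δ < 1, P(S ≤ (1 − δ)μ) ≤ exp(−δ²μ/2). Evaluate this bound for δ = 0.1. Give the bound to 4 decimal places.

0.1576

Exponent = δ²μ/2 = 0.1²·369.6/2 = 1.8480.
Bound = exp(−1.8480) = 0.15755.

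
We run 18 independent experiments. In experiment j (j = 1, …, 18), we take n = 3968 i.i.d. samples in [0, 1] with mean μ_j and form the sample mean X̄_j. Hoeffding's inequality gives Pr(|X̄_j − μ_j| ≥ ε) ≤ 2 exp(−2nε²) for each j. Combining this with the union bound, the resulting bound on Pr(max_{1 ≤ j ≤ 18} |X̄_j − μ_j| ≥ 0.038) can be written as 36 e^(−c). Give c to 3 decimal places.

Union bound over the 18 events: Pr(max_{1 ≤ j ≤ 18} |X̄_j − μ_j| ≥ 0.038) ≤ 18·2·exp(−2nε²) = 36 exp(−2·3968·0.038²).
So c = 2·3968·0.038² = 11.4596.

11.460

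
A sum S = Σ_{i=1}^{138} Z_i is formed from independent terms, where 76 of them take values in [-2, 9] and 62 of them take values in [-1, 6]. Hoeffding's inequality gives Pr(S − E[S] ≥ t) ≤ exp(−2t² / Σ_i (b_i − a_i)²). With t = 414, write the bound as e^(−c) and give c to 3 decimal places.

Σ(b_i − a_i)² = 76·11² + 62·7² = 12234.
c = 2t² / 12234 = 2·414² / 12234 = 28.0196.

28.020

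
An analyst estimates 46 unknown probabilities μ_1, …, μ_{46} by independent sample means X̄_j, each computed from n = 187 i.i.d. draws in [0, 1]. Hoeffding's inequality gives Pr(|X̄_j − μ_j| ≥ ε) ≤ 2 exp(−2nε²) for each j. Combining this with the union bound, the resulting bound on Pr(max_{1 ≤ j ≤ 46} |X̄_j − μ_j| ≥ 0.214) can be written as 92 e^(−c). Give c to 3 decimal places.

17.128

Union bound over the 46 events: Pr(max_{1 ≤ j ≤ 46} |X̄_j − μ_j| ≥ 0.214) ≤ 46·2·exp(−2nε²) = 92 exp(−2·187·0.214²).
So c = 2·187·0.214² = 17.1277.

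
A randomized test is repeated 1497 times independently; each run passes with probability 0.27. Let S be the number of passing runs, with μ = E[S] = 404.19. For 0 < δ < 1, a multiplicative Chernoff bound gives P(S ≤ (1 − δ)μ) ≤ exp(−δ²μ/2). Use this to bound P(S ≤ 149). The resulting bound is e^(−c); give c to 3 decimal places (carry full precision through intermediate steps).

80.559

Write 149 = (1 − δ)μ, so δ = 1 − 149/404.19 = 0.6313615…
Then the exponent is δ²μ/2 = (μ − 149)²/(2μ) = 80.558569.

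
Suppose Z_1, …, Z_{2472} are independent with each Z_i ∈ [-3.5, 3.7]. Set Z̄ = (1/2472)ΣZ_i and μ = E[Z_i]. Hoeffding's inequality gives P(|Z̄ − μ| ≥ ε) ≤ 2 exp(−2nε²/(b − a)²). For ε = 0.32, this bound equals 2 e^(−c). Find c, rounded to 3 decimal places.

9.766

c = 2nε²/(b − a)² = 2·2472·0.32² / 7.2² = 9.7659.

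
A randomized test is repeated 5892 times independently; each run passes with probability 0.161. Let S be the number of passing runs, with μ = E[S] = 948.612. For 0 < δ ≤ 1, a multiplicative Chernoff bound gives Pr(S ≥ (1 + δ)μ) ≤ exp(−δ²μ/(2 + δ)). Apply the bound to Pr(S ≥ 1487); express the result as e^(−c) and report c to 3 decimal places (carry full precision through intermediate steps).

Write 1487 = (1 + δ)μ, so δ = 1487/948.612 − 1 = 0.5675534…
Then the exponent is δ²μ/(2 + δ) = (1487 − μ)² / (μ·(2 + δ)) = 119.009776.

119.010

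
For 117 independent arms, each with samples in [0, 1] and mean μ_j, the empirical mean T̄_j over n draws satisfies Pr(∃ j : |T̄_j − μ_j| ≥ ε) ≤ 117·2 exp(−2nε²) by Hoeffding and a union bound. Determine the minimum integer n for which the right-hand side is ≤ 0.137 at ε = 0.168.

Need 2·117·exp(−2nε²) ≤ 0.137, i.e. exp(−2nε²) ≤ 0.137/234.
So 2nε² ≥ ln(234/0.137) = 7.443095.
Hence n ≥ 7.443095/(2·0.168²) = 131.858.
The smallest integer n is 132.

132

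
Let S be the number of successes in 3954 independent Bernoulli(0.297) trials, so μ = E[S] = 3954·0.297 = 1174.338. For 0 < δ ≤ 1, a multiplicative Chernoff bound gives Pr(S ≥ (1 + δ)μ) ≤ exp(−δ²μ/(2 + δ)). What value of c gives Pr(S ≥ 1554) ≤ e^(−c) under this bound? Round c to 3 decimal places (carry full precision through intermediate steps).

52.832

Write 1554 = (1 + δ)μ, so δ = 1554/1174.338 − 1 = 0.3232987…
Then the exponent is δ²μ/(2 + δ) = (1554 − μ)² / (μ·(2 + δ)) = 52.831883.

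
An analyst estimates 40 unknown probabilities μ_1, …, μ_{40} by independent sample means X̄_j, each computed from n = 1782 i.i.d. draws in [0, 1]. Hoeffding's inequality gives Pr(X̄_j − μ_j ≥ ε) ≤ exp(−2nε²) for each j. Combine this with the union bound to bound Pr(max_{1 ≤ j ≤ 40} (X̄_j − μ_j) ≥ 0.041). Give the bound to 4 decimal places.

Per-experiment Hoeffding bound: exp(−2·1782·0.041²) = exp(−5.99108) = 0.002501.
Union bound over 40 events: 40·0.002501 = 0.10004.

0.1000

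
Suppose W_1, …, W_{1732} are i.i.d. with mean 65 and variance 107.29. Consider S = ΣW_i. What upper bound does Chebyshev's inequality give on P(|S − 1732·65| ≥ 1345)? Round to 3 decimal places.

0.103

Var(S) = n·Var(W_i) = 1732·107.29 = 185826.28.
Chebyshev: P(|S − 1732·65| ≥ 1345) ≤ Var(S)/1345² = 185826.28/1809025 = 0.1027.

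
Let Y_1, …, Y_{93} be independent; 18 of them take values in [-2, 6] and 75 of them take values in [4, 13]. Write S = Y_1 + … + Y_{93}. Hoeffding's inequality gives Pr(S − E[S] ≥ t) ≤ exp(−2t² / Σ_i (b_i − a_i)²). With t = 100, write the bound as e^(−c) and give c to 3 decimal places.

2.767

Σ(b_i − a_i)² = 18·8² + 75·9² = 7227.
c = 2t² / 7227 = 2·100² / 7227 = 2.7674.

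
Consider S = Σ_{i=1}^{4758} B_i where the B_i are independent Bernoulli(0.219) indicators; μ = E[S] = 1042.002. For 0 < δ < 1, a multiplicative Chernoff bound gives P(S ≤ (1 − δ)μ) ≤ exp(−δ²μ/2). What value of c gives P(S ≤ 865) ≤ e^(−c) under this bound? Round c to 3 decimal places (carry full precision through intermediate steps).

15.033

Write 865 = (1 − δ)μ, so δ = 1 − 865/1042.002 = 0.1698672…
Then the exponent is δ²μ/2 = (μ − 865)²/(2μ) = 15.033420.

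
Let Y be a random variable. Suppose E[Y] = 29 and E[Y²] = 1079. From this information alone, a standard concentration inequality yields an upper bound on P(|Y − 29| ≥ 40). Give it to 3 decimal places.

0.149

The first two moments determine the variance, so Chebyshev's inequality is the sharpest standard bound available.
Var(Y) = E[Y²] − (E[Y])² = 1079 − 841 = 238.
Chebyshev's inequality: P(|Y − μ| ≥ t) ≤ Var(Y)/t² = 238/1600 = 0.1487.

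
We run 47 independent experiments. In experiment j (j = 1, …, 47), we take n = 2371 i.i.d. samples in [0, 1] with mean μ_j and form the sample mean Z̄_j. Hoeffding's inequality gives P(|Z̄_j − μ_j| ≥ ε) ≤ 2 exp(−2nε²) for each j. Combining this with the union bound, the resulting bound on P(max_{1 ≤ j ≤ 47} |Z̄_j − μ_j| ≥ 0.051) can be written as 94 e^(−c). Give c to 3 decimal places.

12.334

Union bound over the 47 events: P(max_{1 ≤ j ≤ 47} |Z̄_j − μ_j| ≥ 0.051) ≤ 47·2·exp(−2nε²) = 94 exp(−2·2371·0.051²).
So c = 2·2371·0.051² = 12.3339.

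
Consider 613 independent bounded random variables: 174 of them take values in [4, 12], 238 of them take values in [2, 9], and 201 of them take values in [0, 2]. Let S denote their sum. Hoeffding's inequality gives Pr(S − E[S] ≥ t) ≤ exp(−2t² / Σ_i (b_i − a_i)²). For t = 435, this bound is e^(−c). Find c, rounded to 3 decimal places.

16.035

Σ(b_i − a_i)² = 174·8² + 238·7² + 201·2² = 23602.
c = 2t² / 23602 = 2·435² / 23602 = 16.0347.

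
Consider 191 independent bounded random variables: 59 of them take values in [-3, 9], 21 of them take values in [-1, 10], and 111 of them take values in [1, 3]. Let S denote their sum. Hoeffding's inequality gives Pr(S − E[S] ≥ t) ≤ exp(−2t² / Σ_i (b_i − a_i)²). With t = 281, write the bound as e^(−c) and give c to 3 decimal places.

Σ(b_i − a_i)² = 59·12² + 21·11² + 111·2² = 11481.
c = 2t² / 11481 = 2·281² / 11481 = 13.7551.

13.755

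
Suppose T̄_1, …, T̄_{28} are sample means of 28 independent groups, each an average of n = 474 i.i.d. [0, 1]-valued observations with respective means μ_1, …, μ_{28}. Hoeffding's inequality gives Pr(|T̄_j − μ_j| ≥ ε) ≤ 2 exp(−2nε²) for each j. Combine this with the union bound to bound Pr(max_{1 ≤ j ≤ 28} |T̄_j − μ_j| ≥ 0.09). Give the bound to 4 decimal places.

Per-experiment Hoeffding bound: 2·exp(−2·474·0.09²) = 2·exp(−7.67880) = 0.00092506.
Union bound over 28 events: 28·0.00092506 = 0.02590.

0.0259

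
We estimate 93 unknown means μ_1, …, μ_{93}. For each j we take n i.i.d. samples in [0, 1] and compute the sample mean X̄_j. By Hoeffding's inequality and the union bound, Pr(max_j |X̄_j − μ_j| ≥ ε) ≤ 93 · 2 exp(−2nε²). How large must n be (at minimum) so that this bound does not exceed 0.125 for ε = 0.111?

297

Need 2·93·exp(−2nε²) ≤ 0.125, i.e. exp(−2nε²) ≤ 0.125/186.
So 2nε² ≥ ln(186/0.125) = 7.305188.
Hence n ≥ 7.305188/(2·0.111²) = 296.453.
The smallest integer n is 297.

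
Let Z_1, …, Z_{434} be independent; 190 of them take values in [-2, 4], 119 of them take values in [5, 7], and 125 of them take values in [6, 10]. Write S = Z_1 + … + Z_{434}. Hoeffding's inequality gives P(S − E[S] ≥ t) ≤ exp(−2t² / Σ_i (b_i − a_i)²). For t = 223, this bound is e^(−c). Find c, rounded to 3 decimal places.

Σ(b_i − a_i)² = 190·6² + 119·2² + 125·4² = 9316.
c = 2t² / 9316 = 2·223² / 9316 = 10.6760.

10.676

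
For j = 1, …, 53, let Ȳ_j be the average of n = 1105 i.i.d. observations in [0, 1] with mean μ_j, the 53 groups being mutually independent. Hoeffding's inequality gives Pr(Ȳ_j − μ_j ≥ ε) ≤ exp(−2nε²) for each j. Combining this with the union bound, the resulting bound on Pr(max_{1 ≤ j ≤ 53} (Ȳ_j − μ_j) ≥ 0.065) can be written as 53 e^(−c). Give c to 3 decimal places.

Union bound over the 53 events: Pr(max_{1 ≤ j ≤ 53} (Ȳ_j − μ_j) ≥ 0.065) ≤ 53·exp(−2nε²) = 53 exp(−2·1105·0.065²).
So c = 2·1105·0.065² = 9.3372.

9.337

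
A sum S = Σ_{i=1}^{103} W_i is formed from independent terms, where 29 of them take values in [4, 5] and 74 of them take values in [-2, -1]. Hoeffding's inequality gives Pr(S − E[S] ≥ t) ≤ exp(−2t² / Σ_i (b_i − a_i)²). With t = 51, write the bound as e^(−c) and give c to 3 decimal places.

Σ(b_i − a_i)² = 29·1² + 74·1² = 103.
c = 2t² / 103 = 2·51² / 103 = 50.5049.

50.505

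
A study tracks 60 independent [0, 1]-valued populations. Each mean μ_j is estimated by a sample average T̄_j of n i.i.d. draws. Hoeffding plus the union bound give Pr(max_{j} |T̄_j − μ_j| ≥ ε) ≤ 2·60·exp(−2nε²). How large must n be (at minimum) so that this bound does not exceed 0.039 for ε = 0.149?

181

Need 2·60·exp(−2nε²) ≤ 0.039, i.e. exp(−2nε²) ≤ 0.039/120.
So 2nε² ≥ ln(120/0.039) = 8.031685.
Hence n ≥ 8.031685/(2·0.149²) = 180.886.
The smallest integer n is 181.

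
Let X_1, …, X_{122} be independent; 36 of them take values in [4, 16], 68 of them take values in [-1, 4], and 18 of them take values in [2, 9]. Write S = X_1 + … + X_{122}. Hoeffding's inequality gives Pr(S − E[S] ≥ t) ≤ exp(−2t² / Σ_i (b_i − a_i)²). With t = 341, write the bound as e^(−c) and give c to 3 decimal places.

29.946

Σ(b_i − a_i)² = 36·12² + 68·5² + 18·7² = 7766.
c = 2t² / 7766 = 2·341² / 7766 = 29.9462.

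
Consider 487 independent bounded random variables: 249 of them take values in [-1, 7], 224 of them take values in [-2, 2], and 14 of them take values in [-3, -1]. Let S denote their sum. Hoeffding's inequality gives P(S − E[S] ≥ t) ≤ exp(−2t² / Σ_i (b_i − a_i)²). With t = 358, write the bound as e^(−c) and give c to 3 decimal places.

13.094

Σ(b_i − a_i)² = 249·8² + 224·4² + 14·2² = 19576.
c = 2t² / 19576 = 2·358² / 19576 = 13.0940.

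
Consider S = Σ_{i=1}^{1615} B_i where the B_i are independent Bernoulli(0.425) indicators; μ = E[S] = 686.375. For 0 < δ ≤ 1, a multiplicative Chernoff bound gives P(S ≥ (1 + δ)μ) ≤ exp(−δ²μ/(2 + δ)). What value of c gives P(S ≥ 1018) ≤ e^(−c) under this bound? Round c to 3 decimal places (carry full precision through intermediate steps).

64.525

Write 1018 = (1 + δ)μ, so δ = 1018/686.375 − 1 = 0.4831543…
Then the exponent is δ²μ/(2 + δ) = (1018 − μ)² / (μ·(2 + δ)) = 64.525202.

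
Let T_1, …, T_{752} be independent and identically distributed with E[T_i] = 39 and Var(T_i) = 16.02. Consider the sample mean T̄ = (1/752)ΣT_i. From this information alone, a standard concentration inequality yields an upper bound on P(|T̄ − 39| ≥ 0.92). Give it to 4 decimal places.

0.0252

With mean and variance of each term known, Chebyshev's inequality bounds the deviation of the sum (or sample mean).
Var(T̄) = Var(T_i)/n = 16.02/752 = 0.021303.
Chebyshev: P(|T̄ − 39| ≥ 0.92) ≤ Var(T̄)/(0.92)² = 16.02/(752·0.92²) = 0.0252.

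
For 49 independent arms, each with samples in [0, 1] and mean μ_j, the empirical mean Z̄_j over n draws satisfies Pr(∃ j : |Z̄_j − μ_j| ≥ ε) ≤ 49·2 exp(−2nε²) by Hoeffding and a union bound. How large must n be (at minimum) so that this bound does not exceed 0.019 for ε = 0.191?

Need 2·49·exp(−2nε²) ≤ 0.019, i.e. exp(−2nε²) ≤ 0.019/98.
So 2nε² ≥ ln(98/0.019) = 8.548284.
Hence n ≥ 8.548284/(2·0.191²) = 117.161.
The smallest integer n is 118.

118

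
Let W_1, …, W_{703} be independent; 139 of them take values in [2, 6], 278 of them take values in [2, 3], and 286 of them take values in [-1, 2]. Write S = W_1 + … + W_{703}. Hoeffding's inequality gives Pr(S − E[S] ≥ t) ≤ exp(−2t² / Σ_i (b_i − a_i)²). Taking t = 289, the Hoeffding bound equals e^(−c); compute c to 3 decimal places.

32.908

Σ(b_i − a_i)² = 139·4² + 278·1² + 286·3² = 5076.
c = 2t² / 5076 = 2·289² / 5076 = 32.9082.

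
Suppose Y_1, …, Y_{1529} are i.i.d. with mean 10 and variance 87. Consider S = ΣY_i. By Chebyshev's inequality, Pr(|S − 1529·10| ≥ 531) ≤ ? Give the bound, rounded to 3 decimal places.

Var(S) = n·Var(Y_i) = 1529·87 = 133023.
Chebyshev: Pr(|S − 1529·10| ≥ 531) ≤ Var(S)/531² = 133023/281961 = 0.4718.

0.472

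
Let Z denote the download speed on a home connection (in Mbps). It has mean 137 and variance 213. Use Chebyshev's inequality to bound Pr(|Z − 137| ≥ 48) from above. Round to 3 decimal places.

0.092

Chebyshev: Pr(|Z − μ| ≥ t) ≤ Var(Z)/t².
Bound = 213 / 2304 = 0.0924.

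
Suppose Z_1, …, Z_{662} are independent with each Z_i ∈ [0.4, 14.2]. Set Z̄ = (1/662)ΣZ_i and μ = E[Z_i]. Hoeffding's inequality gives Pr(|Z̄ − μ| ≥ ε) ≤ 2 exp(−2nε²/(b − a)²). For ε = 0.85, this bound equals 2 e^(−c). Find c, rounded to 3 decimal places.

c = 2nε²/(b − a)² = 2·662·0.85² / 13.8² = 5.0231.

5.023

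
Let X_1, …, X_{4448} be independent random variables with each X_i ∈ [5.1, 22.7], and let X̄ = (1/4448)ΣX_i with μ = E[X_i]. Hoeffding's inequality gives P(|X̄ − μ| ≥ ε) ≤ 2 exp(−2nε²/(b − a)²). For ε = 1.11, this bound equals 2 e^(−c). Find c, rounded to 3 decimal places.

35.385

c = 2nε²/(b − a)² = 2·4448·1.11² / 17.6² = 35.3847.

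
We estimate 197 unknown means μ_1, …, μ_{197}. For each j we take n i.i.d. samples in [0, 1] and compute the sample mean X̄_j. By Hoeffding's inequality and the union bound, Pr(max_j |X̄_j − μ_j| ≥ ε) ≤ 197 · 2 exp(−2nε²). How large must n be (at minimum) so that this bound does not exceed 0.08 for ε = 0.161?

164

Need 2·197·exp(−2nε²) ≤ 0.08, i.e. exp(−2nε²) ≤ 0.08/394.
So 2nε² ≥ ln(394/0.08) = 8.502080.
Hence n ≥ 8.502080/(2·0.161²) = 164.000.
The smallest integer n is 164.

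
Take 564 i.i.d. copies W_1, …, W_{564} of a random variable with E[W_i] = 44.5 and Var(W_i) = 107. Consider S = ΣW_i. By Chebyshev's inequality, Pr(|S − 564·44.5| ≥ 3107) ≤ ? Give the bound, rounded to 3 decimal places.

0.006

Var(S) = n·Var(W_i) = 564·107 = 60348.
Chebyshev: Pr(|S − 564·44.5| ≥ 3107) ≤ Var(S)/3107² = 60348/9653449 = 0.0063.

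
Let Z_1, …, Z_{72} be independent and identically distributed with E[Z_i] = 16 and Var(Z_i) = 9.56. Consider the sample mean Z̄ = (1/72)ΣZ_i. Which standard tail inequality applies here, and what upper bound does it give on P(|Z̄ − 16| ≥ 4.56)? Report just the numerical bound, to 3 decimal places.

With mean and variance of each term known, Chebyshev's inequality bounds the deviation of the sum (or sample mean).
Var(Z̄) = Var(Z_i)/n = 9.56/72 = 0.13278.
Chebyshev: P(|Z̄ − 16| ≥ 4.56) ≤ Var(Z̄)/(4.56)² = 9.56/(72·4.56²) = 0.0064.

0.006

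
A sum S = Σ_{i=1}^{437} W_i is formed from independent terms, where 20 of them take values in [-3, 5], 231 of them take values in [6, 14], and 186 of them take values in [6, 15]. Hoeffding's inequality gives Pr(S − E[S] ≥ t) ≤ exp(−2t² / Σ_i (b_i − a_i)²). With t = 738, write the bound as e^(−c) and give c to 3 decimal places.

34.992

Σ(b_i − a_i)² = 20·8² + 231·8² + 186·9² = 31130.
c = 2t² / 31130 = 2·738² / 31130 = 34.9916.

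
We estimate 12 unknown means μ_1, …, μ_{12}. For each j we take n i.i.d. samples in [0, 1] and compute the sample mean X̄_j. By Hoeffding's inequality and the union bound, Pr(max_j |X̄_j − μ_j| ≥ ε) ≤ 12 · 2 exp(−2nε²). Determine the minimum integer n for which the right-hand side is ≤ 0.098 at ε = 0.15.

Need 2·12·exp(−2nε²) ≤ 0.098, i.e. exp(−2nε²) ≤ 0.098/24.
So 2nε² ≥ ln(24/0.098) = 5.500842.
Hence n ≥ 5.500842/(2·0.15²) = 122.241.
The smallest integer n is 123.

123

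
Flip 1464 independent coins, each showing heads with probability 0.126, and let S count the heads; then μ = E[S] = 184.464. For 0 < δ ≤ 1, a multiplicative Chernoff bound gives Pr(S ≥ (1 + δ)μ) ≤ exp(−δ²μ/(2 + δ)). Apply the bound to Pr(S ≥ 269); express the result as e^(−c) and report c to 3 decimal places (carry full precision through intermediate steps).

Write 269 = (1 + δ)μ, so δ = 269/184.464 − 1 = 0.4582791…
Then the exponent is δ²μ/(2 + δ) = (269 − μ)² / (μ·(2 + δ)) = 15.759432.

15.759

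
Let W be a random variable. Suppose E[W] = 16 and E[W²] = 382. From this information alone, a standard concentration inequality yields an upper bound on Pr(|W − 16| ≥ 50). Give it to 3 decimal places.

0.050

The first two moments determine the variance, so Chebyshev's inequality is the sharpest standard bound available.
Var(W) = E[W²] − (E[W])² = 382 − 256 = 126.
Chebyshev's inequality: Pr(|W − μ| ≥ t) ≤ Var(W)/t² = 126/2500 = 0.0504.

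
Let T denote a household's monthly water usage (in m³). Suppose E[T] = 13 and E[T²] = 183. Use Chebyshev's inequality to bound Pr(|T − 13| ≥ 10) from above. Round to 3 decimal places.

0.140

Var(T) = E[T²] − (E[T])² = 183 − 169 = 14.
Chebyshev's inequality: Pr(|T − μ| ≥ t) ≤ Var(T)/t² = 14/100 = 0.1400.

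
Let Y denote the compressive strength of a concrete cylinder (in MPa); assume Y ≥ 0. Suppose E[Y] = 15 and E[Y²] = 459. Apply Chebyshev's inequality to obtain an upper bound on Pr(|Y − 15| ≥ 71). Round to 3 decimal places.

Var(Y) = E[Y²] − (E[Y])² = 459 − 225 = 234.
Chebyshev's inequality: Pr(|Y − μ| ≥ t) ≤ Var(Y)/t² = 234/5041 = 0.0464.

0.046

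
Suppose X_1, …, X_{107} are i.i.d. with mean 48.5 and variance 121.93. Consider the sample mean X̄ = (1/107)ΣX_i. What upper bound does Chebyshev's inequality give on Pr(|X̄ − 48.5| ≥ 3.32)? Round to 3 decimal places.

0.103

Var(X̄) = Var(X_i)/n = 121.93/107 = 1.1395.
Chebyshev: Pr(|X̄ − 48.5| ≥ 3.32) ≤ Var(X̄)/(3.32)² = 121.93/(107·3.32²) = 0.1034.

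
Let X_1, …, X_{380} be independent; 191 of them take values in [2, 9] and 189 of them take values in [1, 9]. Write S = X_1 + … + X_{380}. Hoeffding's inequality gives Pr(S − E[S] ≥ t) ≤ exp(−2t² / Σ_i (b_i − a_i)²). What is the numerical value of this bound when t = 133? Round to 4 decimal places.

0.1923

Σ(b_i − a_i)² = 191·7² + 189·8² = 21455.
Exponent = 2·133² / 21455 = 1.64894.
Bound = exp(−1.64894) = 0.19225.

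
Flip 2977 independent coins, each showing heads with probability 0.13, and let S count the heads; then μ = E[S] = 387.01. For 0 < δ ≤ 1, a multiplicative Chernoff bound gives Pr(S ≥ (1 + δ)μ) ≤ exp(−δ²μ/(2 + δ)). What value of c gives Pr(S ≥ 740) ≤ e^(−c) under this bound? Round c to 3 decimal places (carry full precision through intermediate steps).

Write 740 = (1 + δ)μ, so δ = 740/387.01 − 1 = 0.9120953…
Then the exponent is δ²μ/(2 + δ) = (740 − μ)² / (μ·(2 + δ)) = 110.559747.

110.560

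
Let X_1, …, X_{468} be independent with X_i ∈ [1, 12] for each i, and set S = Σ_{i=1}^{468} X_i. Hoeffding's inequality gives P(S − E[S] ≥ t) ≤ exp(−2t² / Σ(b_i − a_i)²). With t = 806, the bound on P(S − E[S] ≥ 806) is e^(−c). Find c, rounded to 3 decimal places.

22.944

Σ(b_i − a_i)² = 468·(11)² = 56628.
c = 2t²/56628 = 2·806²/56628 = 22.9440.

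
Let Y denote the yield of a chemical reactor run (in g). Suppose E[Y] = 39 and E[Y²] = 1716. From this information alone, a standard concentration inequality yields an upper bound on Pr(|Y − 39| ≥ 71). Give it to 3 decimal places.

The first two moments determine the variance, so Chebyshev's inequality is the sharpest standard bound available.
Var(Y) = E[Y²] − (E[Y])² = 1716 − 1521 = 195.
Chebyshev's inequality: Pr(|Y − μ| ≥ t) ≤ Var(Y)/t² = 195/5041 = 0.0387.

0.039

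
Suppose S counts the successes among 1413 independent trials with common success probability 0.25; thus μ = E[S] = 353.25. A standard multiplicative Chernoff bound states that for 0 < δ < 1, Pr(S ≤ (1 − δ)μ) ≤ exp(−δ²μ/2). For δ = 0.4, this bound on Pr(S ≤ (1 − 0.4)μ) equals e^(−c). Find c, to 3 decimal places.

28.260

c = δ²μ/2 = 0.4²·353.25/2 = 28.2600.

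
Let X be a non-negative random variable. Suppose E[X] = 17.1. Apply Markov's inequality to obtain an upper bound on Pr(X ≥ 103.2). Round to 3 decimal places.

0.166

Markov's inequality: for a non-negative random variable, Pr(X ≥ a) ≤ E[X]/a.
Here E[X] = 17.1 and a = 103.2, so the bound is 17.1/103.2 = 0.1657.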